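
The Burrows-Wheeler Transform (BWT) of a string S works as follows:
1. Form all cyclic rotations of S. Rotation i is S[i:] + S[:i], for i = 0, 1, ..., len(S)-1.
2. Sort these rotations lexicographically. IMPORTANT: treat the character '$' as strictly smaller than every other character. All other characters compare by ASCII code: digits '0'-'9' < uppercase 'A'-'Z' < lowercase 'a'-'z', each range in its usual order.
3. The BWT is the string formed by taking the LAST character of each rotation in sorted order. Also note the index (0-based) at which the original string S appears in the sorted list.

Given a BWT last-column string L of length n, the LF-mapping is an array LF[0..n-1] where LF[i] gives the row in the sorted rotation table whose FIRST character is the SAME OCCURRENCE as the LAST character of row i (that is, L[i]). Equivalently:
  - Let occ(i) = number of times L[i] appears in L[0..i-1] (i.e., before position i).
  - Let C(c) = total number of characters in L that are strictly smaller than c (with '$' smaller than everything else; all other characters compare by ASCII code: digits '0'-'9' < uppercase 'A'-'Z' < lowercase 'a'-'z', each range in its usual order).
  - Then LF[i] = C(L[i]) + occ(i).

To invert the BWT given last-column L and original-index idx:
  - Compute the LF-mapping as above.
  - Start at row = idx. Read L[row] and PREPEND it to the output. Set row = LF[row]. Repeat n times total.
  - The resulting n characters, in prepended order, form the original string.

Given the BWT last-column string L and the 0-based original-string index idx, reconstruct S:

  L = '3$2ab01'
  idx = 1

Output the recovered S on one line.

Answer: 0a21b3$

Derivation:
LF mapping: 4 0 3 5 6 1 2
Walk LF starting at row 1, prepending L[row]:
  step 1: row=1, L[1]='$', prepend. Next row=LF[1]=0
  step 2: row=0, L[0]='3', prepend. Next row=LF[0]=4
  step 3: row=4, L[4]='b', prepend. Next row=LF[4]=6
  step 4: row=6, L[6]='1', prepend. Next row=LF[6]=2
  step 5: row=2, L[2]='2', prepend. Next row=LF[2]=3
  step 6: row=3, L[3]='a', prepend. Next row=LF[3]=5
  step 7: row=5, L[5]='0', prepend. Next row=LF[5]=1
Reversed output: 0a21b3$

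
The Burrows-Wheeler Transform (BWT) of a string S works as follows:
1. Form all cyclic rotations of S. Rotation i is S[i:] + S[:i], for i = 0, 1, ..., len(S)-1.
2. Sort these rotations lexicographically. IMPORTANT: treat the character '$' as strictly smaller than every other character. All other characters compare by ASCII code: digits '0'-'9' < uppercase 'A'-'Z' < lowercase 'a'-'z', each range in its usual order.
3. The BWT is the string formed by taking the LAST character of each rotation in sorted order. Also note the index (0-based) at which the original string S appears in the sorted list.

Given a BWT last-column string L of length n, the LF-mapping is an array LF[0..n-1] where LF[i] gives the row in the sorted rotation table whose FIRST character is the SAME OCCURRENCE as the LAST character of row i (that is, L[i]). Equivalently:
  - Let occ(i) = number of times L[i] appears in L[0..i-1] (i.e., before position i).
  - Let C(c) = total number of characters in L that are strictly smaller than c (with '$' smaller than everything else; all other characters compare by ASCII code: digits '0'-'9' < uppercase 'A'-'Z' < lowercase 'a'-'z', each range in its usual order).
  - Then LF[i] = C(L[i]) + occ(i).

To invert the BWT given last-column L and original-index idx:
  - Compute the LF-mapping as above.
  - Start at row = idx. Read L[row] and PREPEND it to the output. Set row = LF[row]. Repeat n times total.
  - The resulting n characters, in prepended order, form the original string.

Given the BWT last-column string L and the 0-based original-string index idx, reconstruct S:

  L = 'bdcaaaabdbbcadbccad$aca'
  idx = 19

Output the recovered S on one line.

LF mapping: 9 19 14 1 2 3 4 10 20 11 12 15 5 21 13 16 17 6 22 0 7 18 8
Walk LF starting at row 19, prepending L[row]:
  step 1: row=19, L[19]='$', prepend. Next row=LF[19]=0
  step 2: row=0, L[0]='b', prepend. Next row=LF[0]=9
  step 3: row=9, L[9]='b', prepend. Next row=LF[9]=11
  step 4: row=11, L[11]='c', prepend. Next row=LF[11]=15
  step 5: row=15, L[15]='c', prepend. Next row=LF[15]=16
  step 6: row=16, L[16]='c', prepend. Next row=LF[16]=17
  step 7: row=17, L[17]='a', prepend. Next row=LF[17]=6
  step 8: row=6, L[6]='a', prepend. Next row=LF[6]=4
  step 9: row=4, L[4]='a', prepend. Next row=LF[4]=2
  step 10: row=2, L[2]='c', prepend. Next row=LF[2]=14
  step 11: row=14, L[14]='b', prepend. Next row=LF[14]=13
  step 12: row=13, L[13]='d', prepend. Next row=LF[13]=21
  step 13: row=21, L[21]='c', prepend. Next row=LF[21]=18
  step 14: row=18, L[18]='d', prepend. Next row=LF[18]=22
  step 15: row=22, L[22]='a', prepend. Next row=LF[22]=8
  step 16: row=8, L[8]='d', prepend. Next row=LF[8]=20
  step 17: row=20, L[20]='a', prepend. Next row=LF[20]=7
  step 18: row=7, L[7]='b', prepend. Next row=LF[7]=10
  step 19: row=10, L[10]='b', prepend. Next row=LF[10]=12
  step 20: row=12, L[12]='a', prepend. Next row=LF[12]=5
  step 21: row=5, L[5]='a', prepend. Next row=LF[5]=3
  step 22: row=3, L[3]='a', prepend. Next row=LF[3]=1
  step 23: row=1, L[1]='d', prepend. Next row=LF[1]=19
Reversed output: daaabbadadcdbcaaacccbb$

Answer: daaabbadadcdbcaaacccbb$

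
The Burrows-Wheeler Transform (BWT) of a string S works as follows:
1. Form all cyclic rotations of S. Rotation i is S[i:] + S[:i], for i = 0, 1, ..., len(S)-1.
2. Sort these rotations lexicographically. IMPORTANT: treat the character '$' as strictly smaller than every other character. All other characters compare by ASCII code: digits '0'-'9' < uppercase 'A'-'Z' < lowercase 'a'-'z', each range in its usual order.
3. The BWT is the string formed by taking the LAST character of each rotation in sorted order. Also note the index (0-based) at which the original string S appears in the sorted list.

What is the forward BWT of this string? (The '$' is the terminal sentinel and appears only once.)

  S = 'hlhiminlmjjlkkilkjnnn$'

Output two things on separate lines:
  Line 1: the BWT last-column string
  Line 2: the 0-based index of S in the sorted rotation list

Answer: nl$khmmjkkllhijnilninj
2

Derivation:
All 22 rotations (rotation i = S[i:]+S[:i]):
  rot[0] = hlhiminlmjjlkkilkjnnn$
  rot[1] = lhiminlmjjlkkilkjnnn$h
  rot[2] = himinlmjjlkkilkjnnn$hl
  rot[3] = iminlmjjlkkilkjnnn$hlh
  rot[4] = minlmjjlkkilkjnnn$hlhi
  rot[5] = inlmjjlkkilkjnnn$hlhim
  rot[6] = nlmjjlkkilkjnnn$hlhimi
  rot[7] = lmjjlkkilkjnnn$hlhimin
  rot[8] = mjjlkkilkjnnn$hlhiminl
  rot[9] = jjlkkilkjnnn$hlhiminlm
  rot[10] = jlkkilkjnnn$hlhiminlmj
  rot[11] = lkkilkjnnn$hlhiminlmjj
  rot[12] = kkilkjnnn$hlhiminlmjjl
  rot[13] = kilkjnnn$hlhiminlmjjlk
  rot[14] = ilkjnnn$hlhiminlmjjlkk
  rot[15] = lkjnnn$hlhiminlmjjlkki
  rot[16] = kjnnn$hlhiminlmjjlkkil
  rot[17] = jnnn$hlhiminlmjjlkkilk
  rot[18] = nnn$hlhiminlmjjlkkilkj
  rot[19] = nn$hlhiminlmjjlkkilkjn
  rot[20] = n$hlhiminlmjjlkkilkjnn
  rot[21] = $hlhiminlmjjlkkilkjnnn
Sorted (with $ < everything):
  sorted[0] = $hlhiminlmjjlkkilkjnnn  (last char: 'n')
  sorted[1] = himinlmjjlkkilkjnnn$hl  (last char: 'l')
  sorted[2] = hlhiminlmjjlkkilkjnnn$  (last char: '$')
  sorted[3] = ilkjnnn$hlhiminlmjjlkk  (last char: 'k')
  sorted[4] = iminlmjjlkkilkjnnn$hlh  (last char: 'h')
  sorted[5] = inlmjjlkkilkjnnn$hlhim  (last char: 'm')
  sorted[6] = jjlkkilkjnnn$hlhiminlm  (last char: 'm')
  sorted[7] = jlkkilkjnnn$hlhiminlmj  (last char: 'j')
  sorted[8] = jnnn$hlhiminlmjjlkkilk  (last char: 'k')
  sorted[9] = kilkjnnn$hlhiminlmjjlk  (last char: 'k')
  sorted[10] = kjnnn$hlhiminlmjjlkkil  (last char: 'l')
  sorted[11] = kkilkjnnn$hlhiminlmjjl  (last char: 'l')
  sorted[12] = lhiminlmjjlkkilkjnnn$h  (last char: 'h')
  sorted[13] = lkjnnn$hlhiminlmjjlkki  (last char: 'i')
  sorted[14] = lkkilkjnnn$hlhiminlmjj  (last char: 'j')
  sorted[15] = lmjjlkkilkjnnn$hlhimin  (last char: 'n')
  sorted[16] = minlmjjlkkilkjnnn$hlhi  (last char: 'i')
  sorted[17] = mjjlkkilkjnnn$hlhiminl  (last char: 'l')
  sorted[18] = n$hlhiminlmjjlkkilkjnn  (last char: 'n')
  sorted[19] = nlmjjlkkilkjnnn$hlhimi  (last char: 'i')
  sorted[20] = nn$hlhiminlmjjlkkilkjn  (last char: 'n')
  sorted[21] = nnn$hlhiminlmjjlkkilkj  (last char: 'j')
Last column: nl$khmmjkkllhijnilninj
Original string S is at sorted index 2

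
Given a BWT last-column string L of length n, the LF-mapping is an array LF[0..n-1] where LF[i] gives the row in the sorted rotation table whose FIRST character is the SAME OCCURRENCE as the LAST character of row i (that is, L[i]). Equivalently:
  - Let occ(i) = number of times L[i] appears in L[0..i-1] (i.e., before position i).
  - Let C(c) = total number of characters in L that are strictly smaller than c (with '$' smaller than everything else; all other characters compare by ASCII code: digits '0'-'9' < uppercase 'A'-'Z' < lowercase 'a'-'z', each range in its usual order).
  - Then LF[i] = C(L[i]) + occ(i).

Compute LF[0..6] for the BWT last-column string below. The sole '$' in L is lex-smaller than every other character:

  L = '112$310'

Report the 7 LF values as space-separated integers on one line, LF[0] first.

Char counts: '$':1, '0':1, '1':3, '2':1, '3':1
C (first-col start): C('$')=0, C('0')=1, C('1')=2, C('2')=5, C('3')=6
L[0]='1': occ=0, LF[0]=C('1')+0=2+0=2
L[1]='1': occ=1, LF[1]=C('1')+1=2+1=3
L[2]='2': occ=0, LF[2]=C('2')+0=5+0=5
L[3]='$': occ=0, LF[3]=C('$')+0=0+0=0
L[4]='3': occ=0, LF[4]=C('3')+0=6+0=6
L[5]='1': occ=2, LF[5]=C('1')+2=2+2=4
L[6]='0': occ=0, LF[6]=C('0')+0=1+0=1

Answer: 2 3 5 0 6 4 1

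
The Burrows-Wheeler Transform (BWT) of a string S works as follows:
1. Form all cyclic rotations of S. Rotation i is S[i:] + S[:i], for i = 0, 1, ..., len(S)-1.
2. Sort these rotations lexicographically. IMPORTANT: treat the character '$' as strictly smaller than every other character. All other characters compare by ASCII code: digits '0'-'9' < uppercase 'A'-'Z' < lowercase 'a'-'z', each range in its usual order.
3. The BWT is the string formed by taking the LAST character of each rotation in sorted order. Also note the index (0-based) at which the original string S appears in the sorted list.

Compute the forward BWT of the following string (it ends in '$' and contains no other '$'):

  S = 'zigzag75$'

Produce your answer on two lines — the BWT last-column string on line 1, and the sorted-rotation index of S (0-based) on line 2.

Answer: 57gzaizg$
8

Derivation:
All 9 rotations (rotation i = S[i:]+S[:i]):
  rot[0] = zigzag75$
  rot[1] = igzag75$z
  rot[2] = gzag75$zi
  rot[3] = zag75$zig
  rot[4] = ag75$zigz
  rot[5] = g75$zigza
  rot[6] = 75$zigzag
  rot[7] = 5$zigzag7
  rot[8] = $zigzag75
Sorted (with $ < everything):
  sorted[0] = $zigzag75  (last char: '5')
  sorted[1] = 5$zigzag7  (last char: '7')
  sorted[2] = 75$zigzag  (last char: 'g')
  sorted[3] = ag75$zigz  (last char: 'z')
  sorted[4] = g75$zigza  (last char: 'a')
  sorted[5] = gzag75$zi  (last char: 'i')
  sorted[6] = igzag75$z  (last char: 'z')
  sorted[7] = zag75$zig  (last char: 'g')
  sorted[8] = zigzag75$  (last char: '$')
Last column: 57gzaizg$
Original string S is at sorted index 8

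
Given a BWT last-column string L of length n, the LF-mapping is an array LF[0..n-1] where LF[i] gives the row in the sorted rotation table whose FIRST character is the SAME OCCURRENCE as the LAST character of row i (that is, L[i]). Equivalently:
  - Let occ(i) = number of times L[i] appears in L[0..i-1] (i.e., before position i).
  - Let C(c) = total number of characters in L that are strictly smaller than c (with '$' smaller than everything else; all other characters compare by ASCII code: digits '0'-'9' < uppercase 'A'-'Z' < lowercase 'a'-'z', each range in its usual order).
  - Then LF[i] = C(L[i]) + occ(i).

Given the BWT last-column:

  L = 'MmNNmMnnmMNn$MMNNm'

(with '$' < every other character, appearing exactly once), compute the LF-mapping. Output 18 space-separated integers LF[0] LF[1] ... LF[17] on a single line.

Char counts: '$':1, 'M':5, 'N':5, 'm':4, 'n':3
C (first-col start): C('$')=0, C('M')=1, C('N')=6, C('m')=11, C('n')=15
L[0]='M': occ=0, LF[0]=C('M')+0=1+0=1
L[1]='m': occ=0, LF[1]=C('m')+0=11+0=11
L[2]='N': occ=0, LF[2]=C('N')+0=6+0=6
L[3]='N': occ=1, LF[3]=C('N')+1=6+1=7
L[4]='m': occ=1, LF[4]=C('m')+1=11+1=12
L[5]='M': occ=1, LF[5]=C('M')+1=1+1=2
L[6]='n': occ=0, LF[6]=C('n')+0=15+0=15
L[7]='n': occ=1, LF[7]=C('n')+1=15+1=16
L[8]='m': occ=2, LF[8]=C('m')+2=11+2=13
L[9]='M': occ=2, LF[9]=C('M')+2=1+2=3
L[10]='N': occ=2, LF[10]=C('N')+2=6+2=8
L[11]='n': occ=2, LF[11]=C('n')+2=15+2=17
L[12]='$': occ=0, LF[12]=C('$')+0=0+0=0
L[13]='M': occ=3, LF[13]=C('M')+3=1+3=4
L[14]='M': occ=4, LF[14]=C('M')+4=1+4=5
L[15]='N': occ=3, LF[15]=C('N')+3=6+3=9
L[16]='N': occ=4, LF[16]=C('N')+4=6+4=10
L[17]='m': occ=3, LF[17]=C('m')+3=11+3=14

Answer: 1 11 6 7 12 2 15 16 13 3 8 17 0 4 5 9 10 14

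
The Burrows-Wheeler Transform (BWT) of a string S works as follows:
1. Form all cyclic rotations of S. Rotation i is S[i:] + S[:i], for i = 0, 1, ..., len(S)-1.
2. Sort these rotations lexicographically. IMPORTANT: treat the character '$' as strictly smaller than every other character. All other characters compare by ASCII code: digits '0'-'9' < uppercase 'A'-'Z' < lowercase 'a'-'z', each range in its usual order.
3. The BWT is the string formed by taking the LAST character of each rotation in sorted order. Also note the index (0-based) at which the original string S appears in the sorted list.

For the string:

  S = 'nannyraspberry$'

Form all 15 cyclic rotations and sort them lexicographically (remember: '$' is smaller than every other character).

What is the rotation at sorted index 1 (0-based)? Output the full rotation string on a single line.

Answer: annyraspberry$n

Derivation:
All 15 rotations (rotation i = S[i:]+S[:i]):
  rot[0] = nannyraspberry$
  rot[1] = annyraspberry$n
  rot[2] = nnyraspberry$na
  rot[3] = nyraspberry$nan
  rot[4] = yraspberry$nann
  rot[5] = raspberry$nanny
  rot[6] = aspberry$nannyr
  rot[7] = spberry$nannyra
  rot[8] = pberry$nannyras
  rot[9] = berry$nannyrasp
  rot[10] = erry$nannyraspb
  rot[11] = rry$nannyraspbe
  rot[12] = ry$nannyraspber
  rot[13] = y$nannyraspberr
  rot[14] = $nannyraspberry
Sorted (with $ < everything):
  sorted[0] = $nannyraspberry
  sorted[1] = annyraspberry$n
  sorted[2] = aspberry$nannyr
  sorted[3] = berry$nannyrasp
  sorted[4] = erry$nannyraspb
  sorted[5] = nannyraspberry$
  sorted[6] = nnyraspberry$na
  sorted[7] = nyraspberry$nan
  sorted[8] = pberry$nannyras
  sorted[9] = raspberry$nanny
  sorted[10] = rry$nannyraspbe
  sorted[11] = ry$nannyraspber
  sorted[12] = spberry$nannyra
  sorted[13] = y$nannyraspberr
  sorted[14] = yraspberry$nann
sorted[1] = annyraspberry$n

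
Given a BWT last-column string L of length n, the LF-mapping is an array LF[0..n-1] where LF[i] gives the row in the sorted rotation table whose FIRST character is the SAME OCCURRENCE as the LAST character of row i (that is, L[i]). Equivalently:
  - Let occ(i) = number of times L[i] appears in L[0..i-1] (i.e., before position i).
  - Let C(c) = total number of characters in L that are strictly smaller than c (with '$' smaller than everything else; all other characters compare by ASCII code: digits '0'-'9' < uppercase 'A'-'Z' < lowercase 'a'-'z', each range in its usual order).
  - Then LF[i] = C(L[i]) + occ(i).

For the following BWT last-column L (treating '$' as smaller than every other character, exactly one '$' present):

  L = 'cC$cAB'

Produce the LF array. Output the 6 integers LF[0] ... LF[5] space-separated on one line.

Char counts: '$':1, 'A':1, 'B':1, 'C':1, 'c':2
C (first-col start): C('$')=0, C('A')=1, C('B')=2, C('C')=3, C('c')=4
L[0]='c': occ=0, LF[0]=C('c')+0=4+0=4
L[1]='C': occ=0, LF[1]=C('C')+0=3+0=3
L[2]='$': occ=0, LF[2]=C('$')+0=0+0=0
L[3]='c': occ=1, LF[3]=C('c')+1=4+1=5
L[4]='A': occ=0, LF[4]=C('A')+0=1+0=1
L[5]='B': occ=0, LF[5]=C('B')+0=2+0=2

Answer: 4 3 0 5 1 2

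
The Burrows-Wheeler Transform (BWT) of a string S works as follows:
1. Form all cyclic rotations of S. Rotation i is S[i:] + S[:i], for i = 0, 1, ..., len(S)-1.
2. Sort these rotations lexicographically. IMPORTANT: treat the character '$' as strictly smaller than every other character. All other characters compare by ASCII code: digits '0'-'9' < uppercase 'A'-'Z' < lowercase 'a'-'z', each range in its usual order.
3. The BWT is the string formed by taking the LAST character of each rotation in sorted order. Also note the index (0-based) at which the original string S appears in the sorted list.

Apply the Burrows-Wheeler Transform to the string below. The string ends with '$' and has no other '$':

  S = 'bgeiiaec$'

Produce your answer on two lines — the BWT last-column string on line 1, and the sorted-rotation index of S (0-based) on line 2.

Answer: ci$eagbie
2

Derivation:
All 9 rotations (rotation i = S[i:]+S[:i]):
  rot[0] = bgeiiaec$
  rot[1] = geiiaec$b
  rot[2] = eiiaec$bg
  rot[3] = iiaec$bge
  rot[4] = iaec$bgei
  rot[5] = aec$bgeii
  rot[6] = ec$bgeiia
  rot[7] = c$bgeiiae
  rot[8] = $bgeiiaec
Sorted (with $ < everything):
  sorted[0] = $bgeiiaec  (last char: 'c')
  sorted[1] = aec$bgeii  (last char: 'i')
  sorted[2] = bgeiiaec$  (last char: '$')
  sorted[3] = c$bgeiiae  (last char: 'e')
  sorted[4] = ec$bgeiia  (last char: 'a')
  sorted[5] = eiiaec$bg  (last char: 'g')
  sorted[6] = geiiaec$b  (last char: 'b')
  sorted[7] = iaec$bgei  (last char: 'i')
  sorted[8] = iiaec$bge  (last char: 'e')
Last column: ci$eagbie
Original string S is at sorted index 2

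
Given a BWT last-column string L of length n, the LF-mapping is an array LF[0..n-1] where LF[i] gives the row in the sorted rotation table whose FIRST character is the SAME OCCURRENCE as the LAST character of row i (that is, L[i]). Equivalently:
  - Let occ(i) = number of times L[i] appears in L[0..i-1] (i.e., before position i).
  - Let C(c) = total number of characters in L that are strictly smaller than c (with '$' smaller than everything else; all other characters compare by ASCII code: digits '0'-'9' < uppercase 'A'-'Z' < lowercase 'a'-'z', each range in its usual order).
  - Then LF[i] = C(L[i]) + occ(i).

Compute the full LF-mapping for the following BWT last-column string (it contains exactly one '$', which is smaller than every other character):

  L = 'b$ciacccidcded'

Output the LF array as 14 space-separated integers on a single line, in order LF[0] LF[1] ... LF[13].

Char counts: '$':1, 'a':1, 'b':1, 'c':5, 'd':3, 'e':1, 'i':2
C (first-col start): C('$')=0, C('a')=1, C('b')=2, C('c')=3, C('d')=8, C('e')=11, C('i')=12
L[0]='b': occ=0, LF[0]=C('b')+0=2+0=2
L[1]='$': occ=0, LF[1]=C('$')+0=0+0=0
L[2]='c': occ=0, LF[2]=C('c')+0=3+0=3
L[3]='i': occ=0, LF[3]=C('i')+0=12+0=12
L[4]='a': occ=0, LF[4]=C('a')+0=1+0=1
L[5]='c': occ=1, LF[5]=C('c')+1=3+1=4
L[6]='c': occ=2, LF[6]=C('c')+2=3+2=5
L[7]='c': occ=3, LF[7]=C('c')+3=3+3=6
L[8]='i': occ=1, LF[8]=C('i')+1=12+1=13
L[9]='d': occ=0, LF[9]=C('d')+0=8+0=8
L[10]='c': occ=4, LF[10]=C('c')+4=3+4=7
L[11]='d': occ=1, LF[11]=C('d')+1=8+1=9
L[12]='e': occ=0, LF[12]=C('e')+0=11+0=11
L[13]='d': occ=2, LF[13]=C('d')+2=8+2=10

Answer: 2 0 3 12 1 4 5 6 13 8 7 9 11 10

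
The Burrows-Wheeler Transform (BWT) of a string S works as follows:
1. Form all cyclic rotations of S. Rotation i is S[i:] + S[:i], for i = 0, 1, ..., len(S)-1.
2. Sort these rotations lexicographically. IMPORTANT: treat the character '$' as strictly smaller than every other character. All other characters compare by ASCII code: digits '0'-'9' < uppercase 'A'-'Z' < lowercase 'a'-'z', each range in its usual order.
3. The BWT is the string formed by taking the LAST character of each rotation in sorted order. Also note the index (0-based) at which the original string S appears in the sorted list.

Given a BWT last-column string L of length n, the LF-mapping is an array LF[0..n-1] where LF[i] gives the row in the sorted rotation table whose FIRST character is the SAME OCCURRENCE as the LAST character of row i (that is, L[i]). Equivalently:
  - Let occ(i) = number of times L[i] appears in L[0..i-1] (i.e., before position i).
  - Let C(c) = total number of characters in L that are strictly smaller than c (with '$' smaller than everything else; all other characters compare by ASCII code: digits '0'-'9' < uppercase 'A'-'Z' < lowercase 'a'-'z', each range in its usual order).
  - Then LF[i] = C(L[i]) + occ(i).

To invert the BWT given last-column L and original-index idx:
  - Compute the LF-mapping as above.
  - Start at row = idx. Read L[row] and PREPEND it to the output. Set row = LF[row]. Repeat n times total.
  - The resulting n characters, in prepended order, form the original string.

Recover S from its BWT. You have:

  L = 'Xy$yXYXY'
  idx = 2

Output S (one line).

Answer: XYYyXyX$

Derivation:
LF mapping: 1 6 0 7 2 4 3 5
Walk LF starting at row 2, prepending L[row]:
  step 1: row=2, L[2]='$', prepend. Next row=LF[2]=0
  step 2: row=0, L[0]='X', prepend. Next row=LF[0]=1
  step 3: row=1, L[1]='y', prepend. Next row=LF[1]=6
  step 4: row=6, L[6]='X', prepend. Next row=LF[6]=3
  step 5: row=3, L[3]='y', prepend. Next row=LF[3]=7
  step 6: row=7, L[7]='Y', prepend. Next row=LF[7]=5
  step 7: row=5, L[5]='Y', prepend. Next row=LF[5]=4
  step 8: row=4, L[4]='X', prepend. Next row=LF[4]=2
Reversed output: XYYyXyX$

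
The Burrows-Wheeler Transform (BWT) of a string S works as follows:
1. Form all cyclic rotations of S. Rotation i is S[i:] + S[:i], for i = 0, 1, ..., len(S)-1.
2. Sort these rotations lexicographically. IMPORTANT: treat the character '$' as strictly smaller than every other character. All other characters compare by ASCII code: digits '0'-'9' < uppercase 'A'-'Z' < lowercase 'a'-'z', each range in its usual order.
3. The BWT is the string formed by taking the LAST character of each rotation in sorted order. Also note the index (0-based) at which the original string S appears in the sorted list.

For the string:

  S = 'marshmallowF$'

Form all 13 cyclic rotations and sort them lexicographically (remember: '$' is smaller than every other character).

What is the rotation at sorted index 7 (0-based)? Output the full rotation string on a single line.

All 13 rotations (rotation i = S[i:]+S[:i]):
  rot[0] = marshmallowF$
  rot[1] = arshmallowF$m
  rot[2] = rshmallowF$ma
  rot[3] = shmallowF$mar
  rot[4] = hmallowF$mars
  rot[5] = mallowF$marsh
  rot[6] = allowF$marshm
  rot[7] = llowF$marshma
  rot[8] = lowF$marshmal
  rot[9] = owF$marshmall
  rot[10] = wF$marshmallo
  rot[11] = F$marshmallow
  rot[12] = $marshmallowF
Sorted (with $ < everything):
  sorted[0] = $marshmallowF
  sorted[1] = F$marshmallow
  sorted[2] = allowF$marshm
  sorted[3] = arshmallowF$m
  sorted[4] = hmallowF$mars
  sorted[5] = llowF$marshma
  sorted[6] = lowF$marshmal
  sorted[7] = mallowF$marsh
  sorted[8] = marshmallowF$
  sorted[9] = owF$marshmall
  sorted[10] = rshmallowF$ma
  sorted[11] = shmallowF$mar
  sorted[12] = wF$marshmallo
sorted[7] = mallowF$marsh

Answer: mallowF$marsh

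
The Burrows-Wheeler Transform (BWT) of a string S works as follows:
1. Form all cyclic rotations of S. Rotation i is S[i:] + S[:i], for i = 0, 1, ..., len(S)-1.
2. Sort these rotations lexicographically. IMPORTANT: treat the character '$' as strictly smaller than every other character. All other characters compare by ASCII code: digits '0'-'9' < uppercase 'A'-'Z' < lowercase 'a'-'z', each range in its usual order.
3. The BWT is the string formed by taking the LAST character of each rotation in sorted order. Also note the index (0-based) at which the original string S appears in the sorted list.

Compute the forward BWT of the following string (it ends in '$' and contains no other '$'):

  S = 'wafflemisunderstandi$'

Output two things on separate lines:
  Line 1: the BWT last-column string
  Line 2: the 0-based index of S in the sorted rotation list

All 21 rotations (rotation i = S[i:]+S[:i]):
  rot[0] = wafflemisunderstandi$
  rot[1] = afflemisunderstandi$w
  rot[2] = fflemisunderstandi$wa
  rot[3] = flemisunderstandi$waf
  rot[4] = lemisunderstandi$waff
  rot[5] = emisunderstandi$waffl
  rot[6] = misunderstandi$waffle
  rot[7] = isunderstandi$wafflem
  rot[8] = sunderstandi$wafflemi
  rot[9] = understandi$wafflemis
  rot[10] = nderstandi$wafflemisu
  rot[11] = derstandi$wafflemisun
  rot[12] = erstandi$wafflemisund
  rot[13] = rstandi$wafflemisunde
  rot[14] = standi$wafflemisunder
  rot[15] = tandi$wafflemisunders
  rot[16] = andi$wafflemisunderst
  rot[17] = ndi$wafflemisundersta
  rot[18] = di$wafflemisunderstan
  rot[19] = i$wafflemisunderstand
  rot[20] = $wafflemisunderstandi
Sorted (with $ < everything):
  sorted[0] = $wafflemisunderstandi  (last char: 'i')
  sorted[1] = afflemisunderstandi$w  (last char: 'w')
  sorted[2] = andi$wafflemisunderst  (last char: 't')
  sorted[3] = derstandi$wafflemisun  (last char: 'n')
  sorted[4] = di$wafflemisunderstan  (last char: 'n')
  sorted[5] = emisunderstandi$waffl  (last char: 'l')
  sorted[6] = erstandi$wafflemisund  (last char: 'd')
  sorted[7] = fflemisunderstandi$wa  (last char: 'a')
  sorted[8] = flemisunderstandi$waf  (last char: 'f')
  sorted[9] = i$wafflemisunderstand  (last char: 'd')
  sorted[10] = isunderstandi$wafflem  (last char: 'm')
  sorted[11] = lemisunderstandi$waff  (last char: 'f')
  sorted[12] = misunderstandi$waffle  (last char: 'e')
  sorted[13] = nderstandi$wafflemisu  (last char: 'u')
  sorted[14] = ndi$wafflemisundersta  (last char: 'a')
  sorted[15] = rstandi$wafflemisunde  (last char: 'e')
  sorted[16] = standi$wafflemisunder  (last char: 'r')
  sorted[17] = sunderstandi$wafflemi  (last char: 'i')
  sorted[18] = tandi$wafflemisunders  (last char: 's')
  sorted[19] = understandi$wafflemis  (last char: 's')
  sorted[20] = wafflemisunderstandi$  (last char: '$')
Last column: iwtnnldafdmfeuaeriss$
Original string S is at sorted index 20

Answer: iwtnnldafdmfeuaeriss$
20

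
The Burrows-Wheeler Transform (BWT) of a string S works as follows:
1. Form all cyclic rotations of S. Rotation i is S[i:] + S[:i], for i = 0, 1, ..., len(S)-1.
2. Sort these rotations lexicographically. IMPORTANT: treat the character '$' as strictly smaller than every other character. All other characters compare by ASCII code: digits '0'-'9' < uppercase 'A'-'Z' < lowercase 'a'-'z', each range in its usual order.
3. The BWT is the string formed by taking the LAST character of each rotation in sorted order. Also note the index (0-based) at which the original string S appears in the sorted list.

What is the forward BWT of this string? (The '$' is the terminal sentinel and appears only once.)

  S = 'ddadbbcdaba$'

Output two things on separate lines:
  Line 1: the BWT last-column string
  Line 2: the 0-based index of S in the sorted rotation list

Answer: abddadbbcda$
11

Derivation:
All 12 rotations (rotation i = S[i:]+S[:i]):
  rot[0] = ddadbbcdaba$
  rot[1] = dadbbcdaba$d
  rot[2] = adbbcdaba$dd
  rot[3] = dbbcdaba$dda
  rot[4] = bbcdaba$ddad
  rot[5] = bcdaba$ddadb
  rot[6] = cdaba$ddadbb
  rot[7] = daba$ddadbbc
  rot[8] = aba$ddadbbcd
  rot[9] = ba$ddadbbcda
  rot[10] = a$ddadbbcdab
  rot[11] = $ddadbbcdaba
Sorted (with $ < everything):
  sorted[0] = $ddadbbcdaba  (last char: 'a')
  sorted[1] = a$ddadbbcdab  (last char: 'b')
  sorted[2] = aba$ddadbbcd  (last char: 'd')
  sorted[3] = adbbcdaba$dd  (last char: 'd')
  sorted[4] = ba$ddadbbcda  (last char: 'a')
  sorted[5] = bbcdaba$ddad  (last char: 'd')
  sorted[6] = bcdaba$ddadb  (last char: 'b')
  sorted[7] = cdaba$ddadbb  (last char: 'b')
  sorted[8] = daba$ddadbbc  (last char: 'c')
  sorted[9] = dadbbcdaba$d  (last char: 'd')
  sorted[10] = dbbcdaba$dda  (last char: 'a')
  sorted[11] = ddadbbcdaba$  (last char: '$')
Last column: abddadbbcda$
Original string S is at sorted index 11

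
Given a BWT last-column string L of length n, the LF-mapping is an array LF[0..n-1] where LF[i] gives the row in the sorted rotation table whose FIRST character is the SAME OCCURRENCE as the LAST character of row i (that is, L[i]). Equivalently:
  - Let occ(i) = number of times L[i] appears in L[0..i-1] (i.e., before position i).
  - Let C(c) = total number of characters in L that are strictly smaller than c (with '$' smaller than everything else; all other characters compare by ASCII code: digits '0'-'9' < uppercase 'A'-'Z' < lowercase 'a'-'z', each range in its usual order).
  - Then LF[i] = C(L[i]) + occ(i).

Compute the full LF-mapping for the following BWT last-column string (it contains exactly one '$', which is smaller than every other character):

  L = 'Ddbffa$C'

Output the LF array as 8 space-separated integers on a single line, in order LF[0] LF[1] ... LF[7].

Char counts: '$':1, 'C':1, 'D':1, 'a':1, 'b':1, 'd':1, 'f':2
C (first-col start): C('$')=0, C('C')=1, C('D')=2, C('a')=3, C('b')=4, C('d')=5, C('f')=6
L[0]='D': occ=0, LF[0]=C('D')+0=2+0=2
L[1]='d': occ=0, LF[1]=C('d')+0=5+0=5
L[2]='b': occ=0, LF[2]=C('b')+0=4+0=4
L[3]='f': occ=0, LF[3]=C('f')+0=6+0=6
L[4]='f': occ=1, LF[4]=C('f')+1=6+1=7
L[5]='a': occ=0, LF[5]=C('a')+0=3+0=3
L[6]='$': occ=0, LF[6]=C('$')+0=0+0=0
L[7]='C': occ=0, LF[7]=C('C')+0=1+0=1

Answer: 2 5 4 6 7 3 0 1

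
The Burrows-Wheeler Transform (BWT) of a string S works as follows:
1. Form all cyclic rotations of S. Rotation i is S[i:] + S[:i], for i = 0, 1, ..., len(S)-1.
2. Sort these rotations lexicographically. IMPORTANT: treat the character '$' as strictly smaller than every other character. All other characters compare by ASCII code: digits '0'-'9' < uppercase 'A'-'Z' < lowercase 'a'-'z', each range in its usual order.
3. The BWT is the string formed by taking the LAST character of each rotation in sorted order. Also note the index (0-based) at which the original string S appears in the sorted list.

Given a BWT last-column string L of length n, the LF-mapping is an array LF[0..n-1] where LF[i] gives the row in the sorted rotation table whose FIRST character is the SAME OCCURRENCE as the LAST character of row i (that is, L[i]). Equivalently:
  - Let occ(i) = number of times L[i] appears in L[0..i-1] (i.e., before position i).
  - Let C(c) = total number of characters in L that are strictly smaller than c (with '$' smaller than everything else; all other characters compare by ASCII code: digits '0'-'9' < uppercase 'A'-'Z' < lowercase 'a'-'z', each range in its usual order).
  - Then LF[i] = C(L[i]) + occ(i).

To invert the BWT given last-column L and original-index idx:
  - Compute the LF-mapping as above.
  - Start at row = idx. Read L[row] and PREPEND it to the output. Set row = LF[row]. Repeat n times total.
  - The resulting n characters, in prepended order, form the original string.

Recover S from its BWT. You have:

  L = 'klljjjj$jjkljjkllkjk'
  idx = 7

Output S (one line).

Answer: jkklljjjjlljjjjklkk$

Derivation:
LF mapping: 10 15 16 1 2 3 4 0 5 6 11 17 7 8 12 18 19 13 9 14
Walk LF starting at row 7, prepending L[row]:
  step 1: row=7, L[7]='$', prepend. Next row=LF[7]=0
  step 2: row=0, L[0]='k', prepend. Next row=LF[0]=10
  step 3: row=10, L[10]='k', prepend. Next row=LF[10]=11
  step 4: row=11, L[11]='l', prepend. Next row=LF[11]=17
  step 5: row=17, L[17]='k', prepend. Next row=LF[17]=13
  step 6: row=13, L[13]='j', prepend. Next row=LF[13]=8
  step 7: row=8, L[8]='j', prepend. Next row=LF[8]=5
  step 8: row=5, L[5]='j', prepend. Next row=LF[5]=3
  step 9: row=3, L[3]='j', prepend. Next row=LF[3]=1
  step 10: row=1, L[1]='l', prepend. Next row=LF[1]=15
  step 11: row=15, L[15]='l', prepend. Next row=LF[15]=18
  step 12: row=18, L[18]='j', prepend. Next row=LF[18]=9
  step 13: row=9, L[9]='j', prepend. Next row=LF[9]=6
  step 14: row=6, L[6]='j', prepend. Next row=LF[6]=4
  step 15: row=4, L[4]='j', prepend. Next row=LF[4]=2
  step 16: row=2, L[2]='l', prepend. Next row=LF[2]=16
  step 17: row=16, L[16]='l', prepend. Next row=LF[16]=19
  step 18: row=19, L[19]='k', prepend. Next row=LF[19]=14
  step 19: row=14, L[14]='k', prepend. Next row=LF[14]=12
  step 20: row=12, L[12]='j', prepend. Next row=LF[12]=7
Reversed output: jkklljjjjlljjjjklkk$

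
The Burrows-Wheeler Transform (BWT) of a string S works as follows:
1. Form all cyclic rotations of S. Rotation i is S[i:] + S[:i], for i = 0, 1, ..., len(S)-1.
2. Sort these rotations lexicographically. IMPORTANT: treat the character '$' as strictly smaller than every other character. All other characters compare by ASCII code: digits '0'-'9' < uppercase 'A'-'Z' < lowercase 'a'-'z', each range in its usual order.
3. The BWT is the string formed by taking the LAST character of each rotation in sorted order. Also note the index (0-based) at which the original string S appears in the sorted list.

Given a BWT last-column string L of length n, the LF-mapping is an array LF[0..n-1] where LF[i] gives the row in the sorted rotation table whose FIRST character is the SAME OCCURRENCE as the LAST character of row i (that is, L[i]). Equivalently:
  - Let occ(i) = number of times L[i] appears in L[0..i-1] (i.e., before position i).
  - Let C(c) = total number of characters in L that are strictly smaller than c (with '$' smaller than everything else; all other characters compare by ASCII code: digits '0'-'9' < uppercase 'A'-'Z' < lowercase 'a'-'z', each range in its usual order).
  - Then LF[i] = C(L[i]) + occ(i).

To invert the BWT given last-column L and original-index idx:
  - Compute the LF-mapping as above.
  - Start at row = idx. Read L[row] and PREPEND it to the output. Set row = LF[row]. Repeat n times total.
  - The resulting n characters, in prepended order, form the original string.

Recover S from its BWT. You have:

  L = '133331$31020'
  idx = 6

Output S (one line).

LF mapping: 3 7 8 9 10 4 0 11 5 1 6 2
Walk LF starting at row 6, prepending L[row]:
  step 1: row=6, L[6]='$', prepend. Next row=LF[6]=0
  step 2: row=0, L[0]='1', prepend. Next row=LF[0]=3
  step 3: row=3, L[3]='3', prepend. Next row=LF[3]=9
  step 4: row=9, L[9]='0', prepend. Next row=LF[9]=1
  step 5: row=1, L[1]='3', prepend. Next row=LF[1]=7
  step 6: row=7, L[7]='3', prepend. Next row=LF[7]=11
  step 7: row=11, L[11]='0', prepend. Next row=LF[11]=2
  step 8: row=2, L[2]='3', prepend. Next row=LF[2]=8
  step 9: row=8, L[8]='1', prepend. Next row=LF[8]=5
  step 10: row=5, L[5]='1', prepend. Next row=LF[5]=4
  step 11: row=4, L[4]='3', prepend. Next row=LF[4]=10
  step 12: row=10, L[10]='2', prepend. Next row=LF[10]=6
Reversed output: 23113033031$

Answer: 23113033031$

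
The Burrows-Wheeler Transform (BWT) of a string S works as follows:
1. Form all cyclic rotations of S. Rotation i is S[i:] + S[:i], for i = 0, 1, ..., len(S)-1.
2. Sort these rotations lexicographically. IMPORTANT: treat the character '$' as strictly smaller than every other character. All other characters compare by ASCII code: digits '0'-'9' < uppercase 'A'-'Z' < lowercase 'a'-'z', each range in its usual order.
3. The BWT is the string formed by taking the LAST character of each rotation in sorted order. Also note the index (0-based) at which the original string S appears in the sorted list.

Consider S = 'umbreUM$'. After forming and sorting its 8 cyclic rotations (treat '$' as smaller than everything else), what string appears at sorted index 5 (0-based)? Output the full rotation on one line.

All 8 rotations (rotation i = S[i:]+S[:i]):
  rot[0] = umbreUM$
  rot[1] = mbreUM$u
  rot[2] = breUM$um
  rot[3] = reUM$umb
  rot[4] = eUM$umbr
  rot[5] = UM$umbre
  rot[6] = M$umbreU
  rot[7] = $umbreUM
Sorted (with $ < everything):
  sorted[0] = $umbreUM
  sorted[1] = M$umbreU
  sorted[2] = UM$umbre
  sorted[3] = breUM$um
  sorted[4] = eUM$umbr
  sorted[5] = mbreUM$u
  sorted[6] = reUM$umb
  sorted[7] = umbreUM$
sorted[5] = mbreUM$u

Answer: mbreUM$u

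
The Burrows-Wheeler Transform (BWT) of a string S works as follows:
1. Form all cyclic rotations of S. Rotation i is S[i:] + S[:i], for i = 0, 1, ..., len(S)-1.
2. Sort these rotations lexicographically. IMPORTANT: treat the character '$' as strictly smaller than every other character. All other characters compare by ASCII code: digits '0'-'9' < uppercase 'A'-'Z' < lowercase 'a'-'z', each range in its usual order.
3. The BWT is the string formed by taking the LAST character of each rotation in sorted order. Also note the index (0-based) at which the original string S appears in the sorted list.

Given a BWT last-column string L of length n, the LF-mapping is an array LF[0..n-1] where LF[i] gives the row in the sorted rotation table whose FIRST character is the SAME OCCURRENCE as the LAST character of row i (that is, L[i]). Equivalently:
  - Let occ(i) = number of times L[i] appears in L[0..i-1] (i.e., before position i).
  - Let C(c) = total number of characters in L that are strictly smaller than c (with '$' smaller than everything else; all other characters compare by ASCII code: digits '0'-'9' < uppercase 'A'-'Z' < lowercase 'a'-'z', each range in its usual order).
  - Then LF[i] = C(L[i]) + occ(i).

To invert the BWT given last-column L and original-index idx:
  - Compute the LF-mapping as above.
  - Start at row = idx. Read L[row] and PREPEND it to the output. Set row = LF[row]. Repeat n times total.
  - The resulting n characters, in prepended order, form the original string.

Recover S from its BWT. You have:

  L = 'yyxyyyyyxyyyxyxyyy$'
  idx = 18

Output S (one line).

Answer: yyyyyyyxxyxyyyxyyy$

Derivation:
LF mapping: 5 6 1 7 8 9 10 11 2 12 13 14 3 15 4 16 17 18 0
Walk LF starting at row 18, prepending L[row]:
  step 1: row=18, L[18]='$', prepend. Next row=LF[18]=0
  step 2: row=0, L[0]='y', prepend. Next row=LF[0]=5
  step 3: row=5, L[5]='y', prepend. Next row=LF[5]=9
  step 4: row=9, L[9]='y', prepend. Next row=LF[9]=12
  step 5: row=12, L[12]='x', prepend. Next row=LF[12]=3
  step 6: row=3, L[3]='y', prepend. Next row=LF[3]=7
  step 7: row=7, L[7]='y', prepend. Next row=LF[7]=11
  step 8: row=11, L[11]='y', prepend. Next row=LF[11]=14
  step 9: row=14, L[14]='x', prepend. Next row=LF[14]=4
  step 10: row=4, L[4]='y', prepend. Next row=LF[4]=8
  step 11: row=8, L[8]='x', prepend. Next row=LF[8]=2
  step 12: row=2, L[2]='x', prepend. Next row=LF[2]=1
  step 13: row=1, L[1]='y', prepend. Next row=LF[1]=6
  step 14: row=6, L[6]='y', prepend. Next row=LF[6]=10
  step 15: row=10, L[10]='y', prepend. Next row=LF[10]=13
  step 16: row=13, L[13]='y', prepend. Next row=LF[13]=15
  step 17: row=15, L[15]='y', prepend. Next row=LF[15]=16
  step 18: row=16, L[16]='y', prepend. Next row=LF[16]=17
  step 19: row=17, L[17]='y', prepend. Next row=LF[17]=18
Reversed output: yyyyyyyxxyxyyyxyyy$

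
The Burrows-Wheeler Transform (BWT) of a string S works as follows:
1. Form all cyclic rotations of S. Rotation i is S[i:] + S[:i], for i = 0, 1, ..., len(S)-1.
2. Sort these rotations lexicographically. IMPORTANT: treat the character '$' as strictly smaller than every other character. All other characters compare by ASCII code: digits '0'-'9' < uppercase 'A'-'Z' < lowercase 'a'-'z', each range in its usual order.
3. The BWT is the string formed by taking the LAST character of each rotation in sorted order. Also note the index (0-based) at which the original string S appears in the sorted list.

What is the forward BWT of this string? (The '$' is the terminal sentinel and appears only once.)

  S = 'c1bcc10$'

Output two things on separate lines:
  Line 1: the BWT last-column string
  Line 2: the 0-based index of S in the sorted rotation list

Answer: 01cc1c$b
6

Derivation:
All 8 rotations (rotation i = S[i:]+S[:i]):
  rot[0] = c1bcc10$
  rot[1] = 1bcc10$c
  rot[2] = bcc10$c1
  rot[3] = cc10$c1b
  rot[4] = c10$c1bc
  rot[5] = 10$c1bcc
  rot[6] = 0$c1bcc1
  rot[7] = $c1bcc10
Sorted (with $ < everything):
  sorted[0] = $c1bcc10  (last char: '0')
  sorted[1] = 0$c1bcc1  (last char: '1')
  sorted[2] = 10$c1bcc  (last char: 'c')
  sorted[3] = 1bcc10$c  (last char: 'c')
  sorted[4] = bcc10$c1  (last char: '1')
  sorted[5] = c10$c1bc  (last char: 'c')
  sorted[6] = c1bcc10$  (last char: '$')
  sorted[7] = cc10$c1b  (last char: 'b')
Last column: 01cc1c$b
Original string S is at sorted index 6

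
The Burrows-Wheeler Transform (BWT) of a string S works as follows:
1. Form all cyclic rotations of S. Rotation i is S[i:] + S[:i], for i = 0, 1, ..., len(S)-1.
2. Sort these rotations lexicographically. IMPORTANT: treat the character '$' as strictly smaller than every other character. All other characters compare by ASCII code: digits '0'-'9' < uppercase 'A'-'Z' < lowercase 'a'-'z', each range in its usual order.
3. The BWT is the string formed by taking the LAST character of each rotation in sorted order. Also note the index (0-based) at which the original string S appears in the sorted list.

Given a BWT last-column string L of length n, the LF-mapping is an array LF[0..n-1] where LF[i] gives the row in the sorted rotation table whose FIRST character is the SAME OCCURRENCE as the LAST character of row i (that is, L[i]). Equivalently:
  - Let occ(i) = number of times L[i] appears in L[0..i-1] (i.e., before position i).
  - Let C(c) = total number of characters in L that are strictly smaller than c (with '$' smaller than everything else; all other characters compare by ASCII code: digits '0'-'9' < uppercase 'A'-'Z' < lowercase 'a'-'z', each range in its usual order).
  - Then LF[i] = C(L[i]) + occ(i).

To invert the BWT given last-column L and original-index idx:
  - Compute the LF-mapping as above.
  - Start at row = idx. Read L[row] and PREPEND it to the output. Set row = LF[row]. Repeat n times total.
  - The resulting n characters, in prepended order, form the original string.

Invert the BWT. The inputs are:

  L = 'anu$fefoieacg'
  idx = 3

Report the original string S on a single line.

LF mapping: 1 10 12 0 6 4 7 11 9 5 2 3 8
Walk LF starting at row 3, prepending L[row]:
  step 1: row=3, L[3]='$', prepend. Next row=LF[3]=0
  step 2: row=0, L[0]='a', prepend. Next row=LF[0]=1
  step 3: row=1, L[1]='n', prepend. Next row=LF[1]=10
  step 4: row=10, L[10]='a', prepend. Next row=LF[10]=2
  step 5: row=2, L[2]='u', prepend. Next row=LF[2]=12
  step 6: row=12, L[12]='g', prepend. Next row=LF[12]=8
  step 7: row=8, L[8]='i', prepend. Next row=LF[8]=9
  step 8: row=9, L[9]='e', prepend. Next row=LF[9]=5
  step 9: row=5, L[5]='e', prepend. Next row=LF[5]=4
  step 10: row=4, L[4]='f', prepend. Next row=LF[4]=6
  step 11: row=6, L[6]='f', prepend. Next row=LF[6]=7
  step 12: row=7, L[7]='o', prepend. Next row=LF[7]=11
  step 13: row=11, L[11]='c', prepend. Next row=LF[11]=3
Reversed output: coffeeiguana$

Answer: coffeeiguana$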